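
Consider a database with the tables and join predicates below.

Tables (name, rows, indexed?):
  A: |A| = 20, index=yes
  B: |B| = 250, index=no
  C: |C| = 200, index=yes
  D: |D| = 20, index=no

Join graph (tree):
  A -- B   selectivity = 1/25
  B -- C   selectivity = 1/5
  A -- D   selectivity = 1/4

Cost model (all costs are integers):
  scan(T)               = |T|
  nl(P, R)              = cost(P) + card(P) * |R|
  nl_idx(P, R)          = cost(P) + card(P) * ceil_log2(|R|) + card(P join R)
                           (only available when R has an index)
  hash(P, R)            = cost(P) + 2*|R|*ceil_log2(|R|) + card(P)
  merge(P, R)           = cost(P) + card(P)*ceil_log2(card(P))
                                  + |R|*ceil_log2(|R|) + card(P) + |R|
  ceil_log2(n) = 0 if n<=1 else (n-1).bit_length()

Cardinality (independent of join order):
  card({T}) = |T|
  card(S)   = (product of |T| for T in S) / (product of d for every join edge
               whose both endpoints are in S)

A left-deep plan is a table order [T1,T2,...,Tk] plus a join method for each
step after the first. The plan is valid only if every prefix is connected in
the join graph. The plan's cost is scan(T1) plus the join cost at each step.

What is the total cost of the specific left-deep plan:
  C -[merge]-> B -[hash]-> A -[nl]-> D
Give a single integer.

174450

step 1: scan C: cost=200, card=200
step 2: join B via merge
    card(P join B) = 200*250/(5) = 10000
    cost = 200 + 200*8 + 250*8 + 200 + 250 = 4250
step 3: join A via hash
    card(P join A) = 10000*20/(25) = 8000
    cost = 4250 + 2*20*5 + 10000 = 14450
step 4: join D via nl
    card(P join D) = 8000*20/(4) = 40000
    cost = 14450 + 8000*20 = 174450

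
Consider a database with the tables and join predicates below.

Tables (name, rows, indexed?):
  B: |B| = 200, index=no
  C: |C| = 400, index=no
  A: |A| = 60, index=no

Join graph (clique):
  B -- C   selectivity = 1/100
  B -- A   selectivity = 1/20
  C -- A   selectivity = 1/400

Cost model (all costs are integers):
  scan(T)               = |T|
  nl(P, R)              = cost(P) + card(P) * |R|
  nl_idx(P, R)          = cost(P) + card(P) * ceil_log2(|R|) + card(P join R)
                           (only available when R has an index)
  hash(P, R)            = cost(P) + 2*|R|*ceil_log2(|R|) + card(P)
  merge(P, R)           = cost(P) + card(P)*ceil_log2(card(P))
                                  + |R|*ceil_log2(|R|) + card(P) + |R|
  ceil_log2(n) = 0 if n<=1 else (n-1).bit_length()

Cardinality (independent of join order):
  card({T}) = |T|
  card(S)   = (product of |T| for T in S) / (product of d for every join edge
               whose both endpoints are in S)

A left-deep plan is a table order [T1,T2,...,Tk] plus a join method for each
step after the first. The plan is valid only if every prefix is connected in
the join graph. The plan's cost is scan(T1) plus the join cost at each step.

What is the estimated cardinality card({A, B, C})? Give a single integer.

Tables in S: A(60), B(200), C(400)
Edges inside S: B-C(d=100), B-A(d=20), C-A(d=400)
numerator = 60 * 200 * 400 = 4800000
denominator = 100 * 20 * 400 = 800000
card(S) = 4800000 / 800000 = 6

6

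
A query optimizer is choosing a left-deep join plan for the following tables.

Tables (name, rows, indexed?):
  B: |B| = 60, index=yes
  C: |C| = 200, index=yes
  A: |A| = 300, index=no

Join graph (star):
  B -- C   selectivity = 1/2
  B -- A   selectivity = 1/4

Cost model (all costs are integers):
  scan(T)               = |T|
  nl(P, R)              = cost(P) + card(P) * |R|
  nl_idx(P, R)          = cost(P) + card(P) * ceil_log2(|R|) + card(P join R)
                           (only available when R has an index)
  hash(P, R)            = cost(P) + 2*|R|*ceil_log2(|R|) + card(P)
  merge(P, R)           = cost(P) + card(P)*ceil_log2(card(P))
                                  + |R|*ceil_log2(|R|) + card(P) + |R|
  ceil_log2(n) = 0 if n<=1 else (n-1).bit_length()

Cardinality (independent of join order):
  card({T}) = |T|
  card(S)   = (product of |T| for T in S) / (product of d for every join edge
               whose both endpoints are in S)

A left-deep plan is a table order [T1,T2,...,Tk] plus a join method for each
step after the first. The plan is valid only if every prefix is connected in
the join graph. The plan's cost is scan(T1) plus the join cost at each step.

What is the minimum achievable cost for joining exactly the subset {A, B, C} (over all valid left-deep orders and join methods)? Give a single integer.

Selinger DP over subsets of {A,B,C}:
  {B}: scan cost=60, card=60
  {C}: scan cost=200, card=200
  {A}: scan cost=300, card=300
  {BC}: card=6000; try (B,hash)→1120, (C,merge)→2280, (B,merge)→2420, (C,hash)→3320, (C,nl_idx)→6540, (B,nl_idx)→7400 …(+2); best=1120 via (B,hash)
  {AB}: card=4500; try (B,hash)→1320, (A,merge)→3480, (B,merge)→3720, (A,hash)→5520, (B,nl_idx)→6600, (A,nl)→18060 …(+1); best=1320 via (B,hash)
  {ABC}: card=450000; try (C,hash)→9020, (A,hash)→12520, (C,merge)→66120, (A,merge)→88120, (C,nl_idx)→487320, (C,nl)→901320 …(+1); best=9020 via (C,hash)

9020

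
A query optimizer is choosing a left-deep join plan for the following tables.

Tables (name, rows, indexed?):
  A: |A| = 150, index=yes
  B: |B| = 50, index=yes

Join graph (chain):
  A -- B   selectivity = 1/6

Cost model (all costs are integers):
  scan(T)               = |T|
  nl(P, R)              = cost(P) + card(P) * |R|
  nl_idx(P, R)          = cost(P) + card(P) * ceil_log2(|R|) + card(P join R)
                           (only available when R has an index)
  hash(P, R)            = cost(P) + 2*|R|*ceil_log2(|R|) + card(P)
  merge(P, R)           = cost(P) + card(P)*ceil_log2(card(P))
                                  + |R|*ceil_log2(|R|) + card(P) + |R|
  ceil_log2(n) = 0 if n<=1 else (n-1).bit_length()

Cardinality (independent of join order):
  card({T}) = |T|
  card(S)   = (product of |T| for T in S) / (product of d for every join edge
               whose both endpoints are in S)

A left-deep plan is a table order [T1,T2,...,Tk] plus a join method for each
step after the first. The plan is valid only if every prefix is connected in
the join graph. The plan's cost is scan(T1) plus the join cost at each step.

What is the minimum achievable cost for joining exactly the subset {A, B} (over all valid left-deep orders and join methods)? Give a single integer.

Selinger DP over subsets of {A,B}:
  {A}: scan cost=150, card=150
  {B}: scan cost=50, card=50
  {AB}: card=1250; try (B,hash)→900, (A,nl_idx)→1700, (A,merge)→1750, (B,merge)→1850, (B,nl_idx)→2300, (A,hash)→2500 …(+2); best=900 via (B,hash)

900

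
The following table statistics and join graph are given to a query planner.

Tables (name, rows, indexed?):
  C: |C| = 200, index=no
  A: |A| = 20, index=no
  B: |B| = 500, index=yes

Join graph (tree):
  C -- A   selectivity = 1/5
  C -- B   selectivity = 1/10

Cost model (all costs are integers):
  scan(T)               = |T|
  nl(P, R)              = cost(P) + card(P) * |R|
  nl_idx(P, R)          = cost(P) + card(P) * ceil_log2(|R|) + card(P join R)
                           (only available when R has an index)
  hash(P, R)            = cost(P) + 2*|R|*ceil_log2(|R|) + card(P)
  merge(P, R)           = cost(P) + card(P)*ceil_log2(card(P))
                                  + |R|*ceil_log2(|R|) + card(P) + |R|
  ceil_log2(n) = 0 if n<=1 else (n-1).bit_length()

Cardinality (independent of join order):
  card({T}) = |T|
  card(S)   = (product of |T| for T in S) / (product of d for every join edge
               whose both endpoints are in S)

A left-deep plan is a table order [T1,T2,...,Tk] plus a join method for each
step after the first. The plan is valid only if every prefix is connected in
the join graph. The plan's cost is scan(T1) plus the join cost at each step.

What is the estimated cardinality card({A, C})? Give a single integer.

Tables in S: A(20), C(200)
Edges inside S: C-A(d=5)
numerator = 20 * 200 = 4000
denominator = 5 = 5
card(S) = 4000 / 5 = 800

800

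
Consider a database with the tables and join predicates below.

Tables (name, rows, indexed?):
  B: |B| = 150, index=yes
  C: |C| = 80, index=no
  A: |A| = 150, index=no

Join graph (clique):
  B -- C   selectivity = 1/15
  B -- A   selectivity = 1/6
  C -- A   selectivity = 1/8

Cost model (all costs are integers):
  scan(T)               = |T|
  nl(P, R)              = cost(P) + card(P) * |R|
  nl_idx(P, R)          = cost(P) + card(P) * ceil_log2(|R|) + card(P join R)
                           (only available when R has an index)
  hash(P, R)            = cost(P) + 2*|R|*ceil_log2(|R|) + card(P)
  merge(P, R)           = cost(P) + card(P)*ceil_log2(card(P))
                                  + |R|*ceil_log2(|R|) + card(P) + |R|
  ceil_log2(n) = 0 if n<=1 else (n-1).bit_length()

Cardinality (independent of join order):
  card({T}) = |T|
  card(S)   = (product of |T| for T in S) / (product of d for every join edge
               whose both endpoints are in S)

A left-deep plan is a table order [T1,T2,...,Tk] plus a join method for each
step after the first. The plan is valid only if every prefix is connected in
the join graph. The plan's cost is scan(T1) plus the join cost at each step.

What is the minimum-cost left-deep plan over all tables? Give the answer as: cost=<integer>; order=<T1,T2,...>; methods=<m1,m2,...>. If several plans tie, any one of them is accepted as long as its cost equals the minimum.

Selinger DP (subsets sized 1..n):
  {B}: scan cost=150, card=150
  {C}: scan cost=80, card=80
  {A}: scan cost=150, card=150
  {BC}: card=800; try (C,hash)→1420, (B,nl_idx)→1520, (B,merge)→2070, (C,merge)→2140, (B,hash)→2560, (B,nl)→12080 …(+1); best=1420 via (C,hash)
  {AB}: card=3750; try (B,hash)→2700, (A,hash)→2700, (B,merge)→2850, (A,merge)→2850, (B,nl_idx)→5100, (B,nl)→22650 …(+1); best=2700 via (B,hash)
  {AC}: card=1500; try (C,hash)→1420, (A,merge)→2070, (C,merge)→2140, (A,hash)→2560, (A,nl)→12080, (C,nl)→12150; best=1420 via (C,hash)
  {ABC}: card=2500; try (A,hash)→4620, (B,hash)→5320, (C,hash)→7570, (A,merge)→11570, (B,nl_idx)→15920, (B,merge)→20770 …(+4); best=4620 via (A,hash)

cost=4620; order=B,C,A; methods=hash,hash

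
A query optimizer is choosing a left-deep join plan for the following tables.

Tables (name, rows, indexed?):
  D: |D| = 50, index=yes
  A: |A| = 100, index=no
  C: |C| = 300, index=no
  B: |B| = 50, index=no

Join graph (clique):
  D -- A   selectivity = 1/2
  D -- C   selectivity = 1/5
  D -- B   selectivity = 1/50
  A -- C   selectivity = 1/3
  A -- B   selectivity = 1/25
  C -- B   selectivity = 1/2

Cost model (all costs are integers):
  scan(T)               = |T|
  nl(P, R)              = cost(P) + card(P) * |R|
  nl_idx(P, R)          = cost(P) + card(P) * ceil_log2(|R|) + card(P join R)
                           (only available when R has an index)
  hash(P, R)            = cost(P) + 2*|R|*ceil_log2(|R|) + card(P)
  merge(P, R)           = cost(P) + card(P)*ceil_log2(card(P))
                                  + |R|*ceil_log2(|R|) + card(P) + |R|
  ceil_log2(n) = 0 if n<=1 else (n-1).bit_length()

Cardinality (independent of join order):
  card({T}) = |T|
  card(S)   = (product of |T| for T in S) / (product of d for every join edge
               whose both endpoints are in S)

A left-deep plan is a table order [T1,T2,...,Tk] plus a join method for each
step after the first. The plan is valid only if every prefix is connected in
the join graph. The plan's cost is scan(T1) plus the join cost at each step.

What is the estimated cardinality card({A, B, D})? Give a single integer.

100

Tables in S: A(100), B(50), D(50)
Edges inside S: D-A(d=2), D-B(d=50), A-B(d=25)
numerator = 100 * 50 * 50 = 250000
denominator = 2 * 50 * 25 = 2500
card(S) = 250000 / 2500 = 100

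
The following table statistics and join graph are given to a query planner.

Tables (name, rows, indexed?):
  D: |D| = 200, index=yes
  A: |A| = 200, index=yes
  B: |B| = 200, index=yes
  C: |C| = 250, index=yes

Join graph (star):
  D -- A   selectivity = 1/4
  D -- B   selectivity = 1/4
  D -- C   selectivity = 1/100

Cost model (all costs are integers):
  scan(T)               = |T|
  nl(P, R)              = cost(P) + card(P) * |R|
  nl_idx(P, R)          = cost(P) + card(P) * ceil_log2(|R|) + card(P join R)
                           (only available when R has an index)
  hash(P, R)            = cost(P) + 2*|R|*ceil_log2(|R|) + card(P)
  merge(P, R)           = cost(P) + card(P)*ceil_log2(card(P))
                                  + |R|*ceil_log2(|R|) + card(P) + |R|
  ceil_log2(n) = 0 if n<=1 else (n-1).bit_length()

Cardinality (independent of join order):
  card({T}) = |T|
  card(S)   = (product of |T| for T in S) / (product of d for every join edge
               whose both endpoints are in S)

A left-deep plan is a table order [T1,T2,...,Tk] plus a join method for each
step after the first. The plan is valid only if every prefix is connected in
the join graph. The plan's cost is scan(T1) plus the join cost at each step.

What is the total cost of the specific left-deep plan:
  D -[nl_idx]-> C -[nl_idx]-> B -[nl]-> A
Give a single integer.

step 1: scan D: cost=200, card=200
step 2: join C via nl_idx
    card(P join C) = 200*250/(100) = 500
    cost = 200 + 200*8 + 500 = 2300
step 3: join B via nl_idx
    card(P join B) = 500*200/(4) = 25000
    cost = 2300 + 500*8 + 25000 = 31300
step 4: join A via nl
    card(P join A) = 25000*200/(4) = 1250000
    cost = 31300 + 25000*200 = 5031300

5031300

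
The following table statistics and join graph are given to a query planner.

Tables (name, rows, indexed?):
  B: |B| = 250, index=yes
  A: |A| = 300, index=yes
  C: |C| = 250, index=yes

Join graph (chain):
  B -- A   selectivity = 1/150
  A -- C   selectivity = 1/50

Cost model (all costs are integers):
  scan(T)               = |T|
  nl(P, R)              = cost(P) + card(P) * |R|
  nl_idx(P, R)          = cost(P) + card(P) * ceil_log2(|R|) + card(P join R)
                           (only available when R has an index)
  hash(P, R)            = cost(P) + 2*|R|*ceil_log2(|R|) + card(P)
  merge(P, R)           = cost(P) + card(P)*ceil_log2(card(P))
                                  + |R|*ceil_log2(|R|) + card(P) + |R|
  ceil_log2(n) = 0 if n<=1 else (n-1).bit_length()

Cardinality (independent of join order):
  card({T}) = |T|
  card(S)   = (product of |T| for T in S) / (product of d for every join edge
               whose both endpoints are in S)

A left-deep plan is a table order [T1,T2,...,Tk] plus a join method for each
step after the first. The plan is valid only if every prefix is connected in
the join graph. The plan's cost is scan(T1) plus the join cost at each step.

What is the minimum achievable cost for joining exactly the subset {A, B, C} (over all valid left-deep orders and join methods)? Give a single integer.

Selinger DP over subsets of {A,B,C}:
  {B}: scan cost=250, card=250
  {A}: scan cost=300, card=300
  {C}: scan cost=250, card=250
  {AB}: card=500; try (A,nl_idx)→3000, (B,nl_idx)→3200, (B,hash)→4600, (A,merge)→5500, (B,merge)→5550, (A,hash)→5900 …(+2); best=3000 via (A,nl_idx)
  {AC}: card=1500; try (A,nl_idx)→4000, (C,nl_idx)→4200, (C,hash)→4600, (A,merge)→5500, (C,merge)→5550, (A,hash)→5900 …(+2); best=4000 via (A,nl_idx)
  {ABC}: card=2500; try (C,hash)→7500, (C,nl_idx)→9500, (B,hash)→9500, (C,merge)→10250, (B,nl_idx)→18500, (B,merge)→24250 …(+2); best=7500 via (C,hash)

7500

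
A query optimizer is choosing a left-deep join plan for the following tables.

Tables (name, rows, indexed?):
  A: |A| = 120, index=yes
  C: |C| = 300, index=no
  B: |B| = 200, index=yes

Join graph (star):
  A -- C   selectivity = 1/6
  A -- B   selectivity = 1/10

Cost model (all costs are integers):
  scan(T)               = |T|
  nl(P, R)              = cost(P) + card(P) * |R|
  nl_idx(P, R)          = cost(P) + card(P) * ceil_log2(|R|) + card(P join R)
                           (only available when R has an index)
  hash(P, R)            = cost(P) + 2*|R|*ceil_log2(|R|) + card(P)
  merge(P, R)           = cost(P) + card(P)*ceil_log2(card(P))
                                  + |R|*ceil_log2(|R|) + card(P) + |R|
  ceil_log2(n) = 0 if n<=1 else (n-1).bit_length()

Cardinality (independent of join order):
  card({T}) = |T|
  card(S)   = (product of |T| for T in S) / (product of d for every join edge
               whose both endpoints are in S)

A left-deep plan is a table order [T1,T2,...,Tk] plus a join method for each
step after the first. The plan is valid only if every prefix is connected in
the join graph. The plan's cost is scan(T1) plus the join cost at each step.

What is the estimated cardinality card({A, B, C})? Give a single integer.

Tables in S: A(120), B(200), C(300)
Edges inside S: A-C(d=6), A-B(d=10)
numerator = 120 * 200 * 300 = 7200000
denominator = 6 * 10 = 60
card(S) = 7200000 / 60 = 120000

120000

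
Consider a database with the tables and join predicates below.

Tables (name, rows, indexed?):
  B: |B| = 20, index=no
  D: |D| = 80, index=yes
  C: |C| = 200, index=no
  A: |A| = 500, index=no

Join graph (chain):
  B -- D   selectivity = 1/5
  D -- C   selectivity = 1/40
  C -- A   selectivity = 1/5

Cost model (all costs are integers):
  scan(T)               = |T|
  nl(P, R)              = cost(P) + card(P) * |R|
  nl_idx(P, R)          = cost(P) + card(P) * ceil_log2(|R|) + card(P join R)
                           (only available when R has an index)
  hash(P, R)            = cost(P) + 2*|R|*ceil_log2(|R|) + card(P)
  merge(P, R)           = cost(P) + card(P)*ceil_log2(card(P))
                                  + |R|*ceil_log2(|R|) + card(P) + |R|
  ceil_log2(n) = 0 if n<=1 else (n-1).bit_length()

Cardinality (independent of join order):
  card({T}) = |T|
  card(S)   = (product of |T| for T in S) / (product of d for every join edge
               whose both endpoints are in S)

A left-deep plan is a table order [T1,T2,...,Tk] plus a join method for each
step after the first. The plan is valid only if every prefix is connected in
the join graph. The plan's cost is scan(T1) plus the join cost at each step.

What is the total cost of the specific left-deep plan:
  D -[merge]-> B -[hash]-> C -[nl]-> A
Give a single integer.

804360

step 1: scan D: cost=80, card=80
step 2: join B via merge
    card(P join B) = 80*20/(5) = 320
    cost = 80 + 80*7 + 20*5 + 80 + 20 = 840
step 3: join C via hash
    card(P join C) = 320*200/(40) = 1600
    cost = 840 + 2*200*8 + 320 = 4360
step 4: join A via nl
    card(P join A) = 1600*500/(5) = 160000
    cost = 4360 + 1600*500 = 804360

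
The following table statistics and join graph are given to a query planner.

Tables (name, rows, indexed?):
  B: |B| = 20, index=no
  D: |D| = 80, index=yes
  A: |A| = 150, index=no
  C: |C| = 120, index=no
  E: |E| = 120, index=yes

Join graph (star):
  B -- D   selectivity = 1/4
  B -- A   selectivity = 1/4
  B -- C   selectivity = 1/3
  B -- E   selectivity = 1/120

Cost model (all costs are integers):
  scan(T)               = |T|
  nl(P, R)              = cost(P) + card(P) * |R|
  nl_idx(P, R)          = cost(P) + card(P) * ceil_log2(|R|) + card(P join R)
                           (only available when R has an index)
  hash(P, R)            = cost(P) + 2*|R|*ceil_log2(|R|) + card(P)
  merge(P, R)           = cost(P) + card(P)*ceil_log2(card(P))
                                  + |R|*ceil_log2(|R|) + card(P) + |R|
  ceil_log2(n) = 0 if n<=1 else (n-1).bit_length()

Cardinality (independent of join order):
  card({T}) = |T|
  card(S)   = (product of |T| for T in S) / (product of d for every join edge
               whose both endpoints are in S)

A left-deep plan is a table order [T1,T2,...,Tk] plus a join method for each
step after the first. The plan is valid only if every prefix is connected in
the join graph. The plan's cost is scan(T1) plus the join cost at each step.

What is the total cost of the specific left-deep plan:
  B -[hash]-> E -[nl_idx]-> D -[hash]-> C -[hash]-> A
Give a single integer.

step 1: scan B: cost=20, card=20
step 2: join E via hash
    card(P join E) = 20*120/(120) = 20
    cost = 20 + 2*120*7 + 20 = 1720
step 3: join D via nl_idx
    card(P join D) = 20*80/(4) = 400
    cost = 1720 + 20*7 + 400 = 2260
step 4: join C via hash
    card(P join C) = 400*120/(3) = 16000
    cost = 2260 + 2*120*7 + 400 = 4340
step 5: join A via hash
    card(P join A) = 16000*150/(4) = 600000
    cost = 4340 + 2*150*8 + 16000 = 22740

22740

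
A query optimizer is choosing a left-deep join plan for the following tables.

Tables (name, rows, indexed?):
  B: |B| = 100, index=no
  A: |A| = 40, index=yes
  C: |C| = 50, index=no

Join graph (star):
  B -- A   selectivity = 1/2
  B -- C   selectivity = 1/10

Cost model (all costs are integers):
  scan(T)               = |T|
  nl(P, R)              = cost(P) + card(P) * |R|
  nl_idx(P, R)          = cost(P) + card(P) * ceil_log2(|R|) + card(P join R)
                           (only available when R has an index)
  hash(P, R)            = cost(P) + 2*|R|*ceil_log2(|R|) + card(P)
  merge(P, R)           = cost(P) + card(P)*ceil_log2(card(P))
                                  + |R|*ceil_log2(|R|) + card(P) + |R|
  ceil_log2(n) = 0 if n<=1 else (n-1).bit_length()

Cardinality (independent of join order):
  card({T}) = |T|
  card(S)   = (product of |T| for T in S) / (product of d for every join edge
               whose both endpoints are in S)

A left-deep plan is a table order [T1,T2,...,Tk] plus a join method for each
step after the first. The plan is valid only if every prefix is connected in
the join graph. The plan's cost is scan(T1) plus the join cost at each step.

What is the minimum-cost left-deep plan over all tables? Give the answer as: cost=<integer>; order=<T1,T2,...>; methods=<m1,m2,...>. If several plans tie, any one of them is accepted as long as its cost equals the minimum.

Selinger DP (subsets sized 1..n):
  {B}: scan cost=100, card=100
  {A}: scan cost=40, card=40
  {C}: scan cost=50, card=50
  {AB}: card=2000; try (A,hash)→680, (B,merge)→1120, (A,merge)→1180, (B,hash)→1480, (A,nl_idx)→2700, (B,nl)→4040 …(+1); best=680 via (A,hash)
  {BC}: card=500; try (C,hash)→800, (B,merge)→1200, (C,merge)→1250, (B,hash)→1500, (B,nl)→5050, (C,nl)→5100; best=800 via (C,hash)
  {ABC}: card=10000; try (A,hash)→1780, (C,hash)→3280, (A,merge)→6080, (A,nl_idx)→13800, (A,nl)→20800, (C,merge)→25030 …(+1); best=1780 via (A,hash)

cost=1780; order=B,C,A; methods=hash,hash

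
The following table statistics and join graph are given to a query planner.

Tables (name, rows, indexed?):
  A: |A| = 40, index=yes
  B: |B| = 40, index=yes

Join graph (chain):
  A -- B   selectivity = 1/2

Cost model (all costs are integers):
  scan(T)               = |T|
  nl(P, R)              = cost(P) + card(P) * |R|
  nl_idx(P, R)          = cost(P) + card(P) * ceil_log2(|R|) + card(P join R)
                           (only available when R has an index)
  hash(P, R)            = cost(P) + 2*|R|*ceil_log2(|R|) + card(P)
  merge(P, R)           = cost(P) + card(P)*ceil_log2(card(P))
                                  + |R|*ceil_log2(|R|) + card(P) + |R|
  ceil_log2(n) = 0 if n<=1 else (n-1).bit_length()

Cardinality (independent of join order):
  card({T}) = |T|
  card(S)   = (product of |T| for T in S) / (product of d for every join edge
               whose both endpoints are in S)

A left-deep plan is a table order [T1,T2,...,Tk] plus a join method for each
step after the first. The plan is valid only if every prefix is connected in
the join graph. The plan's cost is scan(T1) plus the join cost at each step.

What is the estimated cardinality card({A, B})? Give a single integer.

Tables in S: A(40), B(40)
Edges inside S: A-B(d=2)
numerator = 40 * 40 = 1600
denominator = 2 = 2
card(S) = 1600 / 2 = 800

800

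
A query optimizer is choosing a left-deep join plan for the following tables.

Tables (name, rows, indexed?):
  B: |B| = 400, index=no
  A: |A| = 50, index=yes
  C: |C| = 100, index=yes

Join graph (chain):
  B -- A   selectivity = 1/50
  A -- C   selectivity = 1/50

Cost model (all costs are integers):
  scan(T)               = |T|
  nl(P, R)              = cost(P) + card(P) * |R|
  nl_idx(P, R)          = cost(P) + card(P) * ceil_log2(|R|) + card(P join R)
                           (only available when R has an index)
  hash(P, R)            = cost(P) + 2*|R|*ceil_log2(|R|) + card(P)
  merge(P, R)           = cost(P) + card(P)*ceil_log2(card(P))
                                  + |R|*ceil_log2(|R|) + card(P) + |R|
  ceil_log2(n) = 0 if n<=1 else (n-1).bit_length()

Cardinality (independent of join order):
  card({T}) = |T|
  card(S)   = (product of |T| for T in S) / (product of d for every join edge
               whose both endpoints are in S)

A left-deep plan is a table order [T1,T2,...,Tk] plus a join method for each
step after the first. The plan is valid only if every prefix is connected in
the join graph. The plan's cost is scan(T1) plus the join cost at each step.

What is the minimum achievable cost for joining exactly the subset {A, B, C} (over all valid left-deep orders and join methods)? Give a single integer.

3200

Selinger DP over subsets of {A,B,C}:
  {B}: scan cost=400, card=400
  {A}: scan cost=50, card=50
  {C}: scan cost=100, card=100
  {AB}: card=400; try (A,hash)→1400, (A,nl_idx)→3200, (B,merge)→4400, (A,merge)→4750, (B,hash)→7300, (B,nl)→20050 …(+1); best=1400 via (A,hash)
  {AC}: card=100; try (C,nl_idx)→500, (A,hash)→800, (A,nl_idx)→800, (C,merge)→1200, (A,merge)→1250, (C,hash)→1500 …(+2); best=500 via (C,nl_idx)
  {ABC}: card=800; try (C,hash)→3200, (C,nl_idx)→5000, (B,merge)→5300, (C,merge)→6200, (B,hash)→7800, (B,nl)→40500 …(+1); best=3200 via (C,hash)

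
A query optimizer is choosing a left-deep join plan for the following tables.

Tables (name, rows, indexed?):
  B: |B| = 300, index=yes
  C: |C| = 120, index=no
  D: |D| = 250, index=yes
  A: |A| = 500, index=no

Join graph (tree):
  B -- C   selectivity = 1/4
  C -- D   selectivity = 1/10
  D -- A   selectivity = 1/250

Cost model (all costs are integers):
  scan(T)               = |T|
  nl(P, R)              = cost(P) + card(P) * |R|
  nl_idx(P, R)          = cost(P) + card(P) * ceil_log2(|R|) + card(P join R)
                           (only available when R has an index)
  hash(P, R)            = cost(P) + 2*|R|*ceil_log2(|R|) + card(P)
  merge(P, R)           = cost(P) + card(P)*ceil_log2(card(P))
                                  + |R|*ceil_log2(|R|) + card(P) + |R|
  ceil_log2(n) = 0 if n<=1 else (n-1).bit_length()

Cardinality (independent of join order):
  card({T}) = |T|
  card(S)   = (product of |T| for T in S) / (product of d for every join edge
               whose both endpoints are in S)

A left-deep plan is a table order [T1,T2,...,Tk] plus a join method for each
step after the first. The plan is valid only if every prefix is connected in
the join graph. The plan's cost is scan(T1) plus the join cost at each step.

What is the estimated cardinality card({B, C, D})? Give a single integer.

225000

Tables in S: B(300), C(120), D(250)
Edges inside S: B-C(d=4), C-D(d=10)
numerator = 300 * 120 * 250 = 9000000
denominator = 4 * 10 = 40
card(S) = 9000000 / 40 = 225000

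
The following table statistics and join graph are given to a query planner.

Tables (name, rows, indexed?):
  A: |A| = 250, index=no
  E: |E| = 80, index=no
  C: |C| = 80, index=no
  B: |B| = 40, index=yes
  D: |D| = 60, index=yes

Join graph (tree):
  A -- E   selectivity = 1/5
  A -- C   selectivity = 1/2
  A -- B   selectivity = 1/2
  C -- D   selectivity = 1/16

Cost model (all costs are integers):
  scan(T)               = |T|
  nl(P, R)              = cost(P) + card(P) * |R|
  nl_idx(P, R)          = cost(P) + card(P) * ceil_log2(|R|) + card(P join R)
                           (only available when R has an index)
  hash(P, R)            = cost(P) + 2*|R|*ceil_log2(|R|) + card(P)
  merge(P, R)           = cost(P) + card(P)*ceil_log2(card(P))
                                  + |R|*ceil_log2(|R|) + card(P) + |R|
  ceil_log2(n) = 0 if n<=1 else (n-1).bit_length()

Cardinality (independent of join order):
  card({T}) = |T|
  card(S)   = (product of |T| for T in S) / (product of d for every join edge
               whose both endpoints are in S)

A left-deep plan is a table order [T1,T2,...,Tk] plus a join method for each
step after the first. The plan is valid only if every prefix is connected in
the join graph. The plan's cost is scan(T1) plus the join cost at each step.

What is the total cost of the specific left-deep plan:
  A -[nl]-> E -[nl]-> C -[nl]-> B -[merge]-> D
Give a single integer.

80340670

step 1: scan A: cost=250, card=250
step 2: join E via nl
    card(P join E) = 250*80/(5) = 4000
    cost = 250 + 250*80 = 20250
step 3: join C via nl
    card(P join C) = 4000*80/(2) = 160000
    cost = 20250 + 4000*80 = 340250
step 4: join B via nl
    card(P join B) = 160000*40/(2) = 3200000
    cost = 340250 + 160000*40 = 6740250
step 5: join D via merge
    card(P join D) = 3200000*60/(16) = 12000000
    cost = 6740250 + 3200000*22 + 60*6 + 3200000 + 60 = 80340670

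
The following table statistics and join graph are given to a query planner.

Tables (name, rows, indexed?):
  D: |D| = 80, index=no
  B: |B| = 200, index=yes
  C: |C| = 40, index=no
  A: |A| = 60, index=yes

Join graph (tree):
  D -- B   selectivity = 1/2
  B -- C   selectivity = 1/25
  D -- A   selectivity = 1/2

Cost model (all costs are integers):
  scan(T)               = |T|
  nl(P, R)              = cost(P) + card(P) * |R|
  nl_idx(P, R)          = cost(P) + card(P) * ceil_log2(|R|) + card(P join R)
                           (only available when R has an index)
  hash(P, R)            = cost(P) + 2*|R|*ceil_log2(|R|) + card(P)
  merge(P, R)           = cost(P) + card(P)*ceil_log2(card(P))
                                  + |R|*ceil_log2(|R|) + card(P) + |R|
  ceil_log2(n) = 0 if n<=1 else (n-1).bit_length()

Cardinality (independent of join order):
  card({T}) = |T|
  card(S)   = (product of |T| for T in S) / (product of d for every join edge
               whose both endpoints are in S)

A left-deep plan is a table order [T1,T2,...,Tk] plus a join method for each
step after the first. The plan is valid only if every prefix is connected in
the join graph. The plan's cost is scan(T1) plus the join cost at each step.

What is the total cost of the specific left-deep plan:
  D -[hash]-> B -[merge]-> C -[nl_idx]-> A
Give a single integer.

step 1: scan D: cost=80, card=80
step 2: join B via hash
    card(P join B) = 80*200/(2) = 8000
    cost = 80 + 2*200*8 + 80 = 3360
step 3: join C via merge
    card(P join C) = 8000*40/(25) = 12800
    cost = 3360 + 8000*13 + 40*6 + 8000 + 40 = 115640
step 4: join A via nl_idx
    card(P join A) = 12800*60/(2) = 384000
    cost = 115640 + 12800*6 + 384000 = 576440

576440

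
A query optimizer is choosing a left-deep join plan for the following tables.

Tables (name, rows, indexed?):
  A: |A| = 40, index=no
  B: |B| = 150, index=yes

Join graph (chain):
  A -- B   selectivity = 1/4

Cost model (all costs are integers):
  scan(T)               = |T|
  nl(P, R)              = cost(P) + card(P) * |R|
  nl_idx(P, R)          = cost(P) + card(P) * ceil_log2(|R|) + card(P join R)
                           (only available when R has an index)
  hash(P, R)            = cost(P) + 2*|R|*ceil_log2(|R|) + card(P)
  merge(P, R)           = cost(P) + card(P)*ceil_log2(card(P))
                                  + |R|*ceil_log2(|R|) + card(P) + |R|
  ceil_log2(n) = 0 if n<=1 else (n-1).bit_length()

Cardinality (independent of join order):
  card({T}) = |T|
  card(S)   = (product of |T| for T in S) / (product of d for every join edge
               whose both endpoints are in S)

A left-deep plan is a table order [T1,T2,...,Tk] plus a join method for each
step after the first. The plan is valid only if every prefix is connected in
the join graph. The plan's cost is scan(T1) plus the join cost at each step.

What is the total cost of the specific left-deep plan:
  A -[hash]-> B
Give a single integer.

2480

step 1: scan A: cost=40, card=40
step 2: join B via hash
    card(P join B) = 40*150/(4) = 1500
    cost = 40 + 2*150*8 + 40 = 2480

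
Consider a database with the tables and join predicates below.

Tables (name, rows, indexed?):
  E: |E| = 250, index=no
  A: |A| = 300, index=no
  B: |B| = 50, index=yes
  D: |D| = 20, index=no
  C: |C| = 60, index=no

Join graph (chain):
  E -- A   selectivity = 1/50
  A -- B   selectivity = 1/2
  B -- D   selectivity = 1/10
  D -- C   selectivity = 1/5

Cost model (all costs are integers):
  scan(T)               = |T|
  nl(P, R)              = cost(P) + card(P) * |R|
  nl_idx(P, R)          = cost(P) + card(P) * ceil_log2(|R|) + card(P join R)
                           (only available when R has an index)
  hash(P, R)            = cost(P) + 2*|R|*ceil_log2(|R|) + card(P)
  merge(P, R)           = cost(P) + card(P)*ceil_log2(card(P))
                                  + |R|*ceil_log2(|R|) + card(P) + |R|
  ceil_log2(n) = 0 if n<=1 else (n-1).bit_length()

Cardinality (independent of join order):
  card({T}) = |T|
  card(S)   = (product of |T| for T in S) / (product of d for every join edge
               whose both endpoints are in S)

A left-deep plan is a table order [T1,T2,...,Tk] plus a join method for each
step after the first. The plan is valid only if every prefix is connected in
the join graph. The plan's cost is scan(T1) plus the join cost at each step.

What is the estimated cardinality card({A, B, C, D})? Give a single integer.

Tables in S: A(300), B(50), C(60), D(20)
Edges inside S: A-B(d=2), B-D(d=10), D-C(d=5)
numerator = 300 * 50 * 60 * 20 = 18000000
denominator = 2 * 10 * 5 = 100
card(S) = 18000000 / 100 = 180000

180000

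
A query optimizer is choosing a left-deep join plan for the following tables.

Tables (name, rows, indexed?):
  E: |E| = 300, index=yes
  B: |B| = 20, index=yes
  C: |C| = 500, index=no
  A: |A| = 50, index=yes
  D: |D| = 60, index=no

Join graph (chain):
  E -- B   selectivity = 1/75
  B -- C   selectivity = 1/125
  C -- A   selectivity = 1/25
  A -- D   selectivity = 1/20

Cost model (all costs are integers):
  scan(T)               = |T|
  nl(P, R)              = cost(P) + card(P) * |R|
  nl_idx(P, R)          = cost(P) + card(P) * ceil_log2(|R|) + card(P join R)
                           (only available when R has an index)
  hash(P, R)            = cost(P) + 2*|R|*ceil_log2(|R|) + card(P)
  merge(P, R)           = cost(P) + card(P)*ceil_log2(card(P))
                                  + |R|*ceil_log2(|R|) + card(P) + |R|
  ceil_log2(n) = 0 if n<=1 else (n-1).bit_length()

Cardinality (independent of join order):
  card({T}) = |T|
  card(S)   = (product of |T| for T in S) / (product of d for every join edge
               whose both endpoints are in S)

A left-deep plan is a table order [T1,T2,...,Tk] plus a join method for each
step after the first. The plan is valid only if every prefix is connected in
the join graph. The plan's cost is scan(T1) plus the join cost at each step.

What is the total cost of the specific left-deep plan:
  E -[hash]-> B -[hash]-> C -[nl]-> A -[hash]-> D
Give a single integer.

27240

step 1: scan E: cost=300, card=300
step 2: join B via hash
    card(P join B) = 300*20/(75) = 80
    cost = 300 + 2*20*5 + 300 = 800
step 3: join C via hash
    card(P join C) = 80*500/(125) = 320
    cost = 800 + 2*500*9 + 80 = 9880
step 4: join A via nl
    card(P join A) = 320*50/(25) = 640
    cost = 9880 + 320*50 = 25880
step 5: join D via hash
    card(P join D) = 640*60/(20) = 1920
    cost = 25880 + 2*60*6 + 640 = 27240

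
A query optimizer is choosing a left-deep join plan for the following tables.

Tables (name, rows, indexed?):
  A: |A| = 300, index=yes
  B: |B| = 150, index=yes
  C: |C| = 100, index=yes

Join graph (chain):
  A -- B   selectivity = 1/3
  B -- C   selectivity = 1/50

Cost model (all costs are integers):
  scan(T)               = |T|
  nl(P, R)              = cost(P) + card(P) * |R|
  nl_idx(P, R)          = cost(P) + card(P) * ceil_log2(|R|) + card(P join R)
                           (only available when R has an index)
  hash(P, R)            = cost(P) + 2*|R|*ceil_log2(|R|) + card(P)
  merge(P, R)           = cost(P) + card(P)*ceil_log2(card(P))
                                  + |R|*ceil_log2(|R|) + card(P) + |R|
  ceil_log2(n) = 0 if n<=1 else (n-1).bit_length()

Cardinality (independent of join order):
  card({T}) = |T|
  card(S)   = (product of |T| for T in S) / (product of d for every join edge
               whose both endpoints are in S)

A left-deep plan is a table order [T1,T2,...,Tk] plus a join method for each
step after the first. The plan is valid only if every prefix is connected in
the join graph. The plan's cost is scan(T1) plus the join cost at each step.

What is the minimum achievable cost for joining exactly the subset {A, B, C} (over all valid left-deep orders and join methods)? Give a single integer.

Selinger DP over subsets of {A,B,C}:
  {A}: scan cost=300, card=300
  {B}: scan cost=150, card=150
  {C}: scan cost=100, card=100
  {AB}: card=15000; try (B,hash)→3000, (A,merge)→4500, (B,merge)→4650, (A,hash)→5700, (A,nl_idx)→16500, (B,nl_idx)→17700 …(+2); best=3000 via (B,hash)
  {BC}: card=300; try (B,nl_idx)→1200, (C,nl_idx)→1500, (C,hash)→1700, (B,merge)→2250, (C,merge)→2300, (B,hash)→2600 …(+2); best=1200 via (B,nl_idx)
  {ABC}: card=30000; try (A,hash)→6900, (A,merge)→7200, (C,hash)→19400, (A,nl_idx)→33900, (A,nl)→91200, (C,nl_idx)→138000 …(+2); best=6900 via (A,hash)

6900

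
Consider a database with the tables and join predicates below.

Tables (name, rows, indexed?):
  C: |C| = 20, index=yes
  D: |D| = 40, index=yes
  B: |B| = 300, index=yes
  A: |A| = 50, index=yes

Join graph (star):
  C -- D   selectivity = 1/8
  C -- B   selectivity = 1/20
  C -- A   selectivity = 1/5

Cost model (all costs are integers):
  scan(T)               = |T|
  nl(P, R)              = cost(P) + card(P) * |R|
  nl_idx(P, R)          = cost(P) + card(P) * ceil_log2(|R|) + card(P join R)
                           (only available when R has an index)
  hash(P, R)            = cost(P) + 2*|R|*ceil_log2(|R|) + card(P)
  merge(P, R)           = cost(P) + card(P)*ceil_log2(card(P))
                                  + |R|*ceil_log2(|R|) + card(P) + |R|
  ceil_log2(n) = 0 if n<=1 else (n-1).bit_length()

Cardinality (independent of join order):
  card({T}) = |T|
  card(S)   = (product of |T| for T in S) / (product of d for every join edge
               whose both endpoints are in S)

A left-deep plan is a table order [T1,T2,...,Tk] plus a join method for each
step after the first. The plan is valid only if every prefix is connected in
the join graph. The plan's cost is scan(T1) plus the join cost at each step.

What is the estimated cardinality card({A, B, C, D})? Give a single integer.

15000

Tables in S: A(50), B(300), C(20), D(40)
Edges inside S: C-D(d=8), C-B(d=20), C-A(d=5)
numerator = 50 * 300 * 20 * 40 = 12000000
denominator = 8 * 20 * 5 = 800
card(S) = 12000000 / 800 = 15000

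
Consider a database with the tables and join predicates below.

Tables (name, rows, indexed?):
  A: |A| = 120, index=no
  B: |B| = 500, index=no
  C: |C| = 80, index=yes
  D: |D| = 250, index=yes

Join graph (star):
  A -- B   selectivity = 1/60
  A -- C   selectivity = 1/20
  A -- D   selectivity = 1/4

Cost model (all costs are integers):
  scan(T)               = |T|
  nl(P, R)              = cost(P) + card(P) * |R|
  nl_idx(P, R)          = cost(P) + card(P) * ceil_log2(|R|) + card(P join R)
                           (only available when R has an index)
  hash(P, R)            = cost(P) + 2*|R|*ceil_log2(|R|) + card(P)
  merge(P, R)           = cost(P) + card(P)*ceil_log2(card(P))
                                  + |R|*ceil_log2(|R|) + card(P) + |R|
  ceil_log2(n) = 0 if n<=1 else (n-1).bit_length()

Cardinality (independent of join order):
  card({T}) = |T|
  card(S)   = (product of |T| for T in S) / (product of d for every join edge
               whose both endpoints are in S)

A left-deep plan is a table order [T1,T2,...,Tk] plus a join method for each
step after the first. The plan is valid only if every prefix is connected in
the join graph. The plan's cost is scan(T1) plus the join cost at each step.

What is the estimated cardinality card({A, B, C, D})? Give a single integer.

250000

Tables in S: A(120), B(500), C(80), D(250)
Edges inside S: A-B(d=60), A-C(d=20), A-D(d=4)
numerator = 120 * 500 * 80 * 250 = 1200000000
denominator = 60 * 20 * 4 = 4800
card(S) = 1200000000 / 4800 = 250000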